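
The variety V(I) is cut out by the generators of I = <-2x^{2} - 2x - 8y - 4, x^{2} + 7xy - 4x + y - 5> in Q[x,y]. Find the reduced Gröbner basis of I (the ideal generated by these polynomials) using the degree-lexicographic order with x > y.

G = {x^{2} + x + 4y + 2, xy - \tfrac{5}{7}x - \tfrac{3}{7}y - 1, y^{2} + \tfrac{16}{49}x - \tfrac{3}{49}y}

f_1 = -2x^{2} - 2x - 8y - 4, LT = x^{2}.
f_2 = x^{2} + 7xy - 4x + y - 5, LT = x^{2}.

S(f_1,f_2): lcm = x^{2}. S = -7xy + 5x + 3y + 7.
  reduce S modulo (f_1, f_2):
  remainder -7xy + 5x + 3y + 7 ≠ 0; add g_3 = -7xy + 5x + 3y + 7 to the basis.

S(f_1,g_3): lcm = x^{2}y. S = \tfrac{5}{7}x^{2} + \tfrac{10}{7}xy + 4y^{2} + x + 2y.
  reduce S modulo (f_1, f_2, g_3):
  remainder 4y^{2} + \tfrac{64}{49}x - \tfrac{12}{49}y ≠ 0; add g_4 = 4y^{2} + \tfrac{64}{49}x - \tfrac{12}{49}y to the basis.

The other S-polynomials (S(f_2,g_3), S(f_1,g_4), S(f_2,g_4), S(g_3,g_4)) all reduce to 0 modulo the current basis, so we have a Gröbner basis.
Inter-reduce: drop elements whose leading term is divisible by another's, tail-reduce, and make monic.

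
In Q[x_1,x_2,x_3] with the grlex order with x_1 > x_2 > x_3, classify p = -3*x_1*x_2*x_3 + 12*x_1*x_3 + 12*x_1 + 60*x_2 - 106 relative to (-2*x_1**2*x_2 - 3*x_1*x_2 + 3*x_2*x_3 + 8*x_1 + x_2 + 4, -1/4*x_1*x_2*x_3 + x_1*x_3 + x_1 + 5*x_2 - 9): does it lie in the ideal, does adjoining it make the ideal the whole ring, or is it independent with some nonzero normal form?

Adjoining -3*x_1*x_2*x_3 + 12*x_1*x_3 + 12*x_1 + 60*x_2 - 106 makes the ideal the whole ring: the system is inconsistent.

First compute the reduced Gröbner basis of I by Buchberger's algorithm.
f_1 = -2*x_1**2*x_2 - 3*x_1*x_2 + 3*x_2*x_3 + 8*x_1 + x_2 + 4, LT = x_1**2*x_2.
f_2 = -1/4*x_1*x_2*x_3 + x_1*x_3 + x_1 + 5*x_2 - 9, LT = x_1*x_2*x_3.

S(f_1,f_2): lcm = x_1**2*x_2*x_3. S = 4*x_1**2*x_3 + 3/2*x_1*x_2*x_3 - 3/2*x_2*x_3**2 + 4*x_1**2 + 20*x_1*x_2 - 4*x_1*x_3 - 1/2*x_2*x_3 - 36*x_1 - 2*x_3.
  leading term x_1**2*x_3: no divisor's leading term divides it; move 4*x_1**2*x_3 to the remainder.
  leading term x_1*x_2*x_3: subtract (-6)·f_2 from 3/2*x_1*x_2*x_3 - 3/2*x_2*x_3**2 + 4*x_1**2 + 20*x_1*x_2 - 4*x_1*x_3 - 1/2*x_2*x_3 - 36*x_1 - 2*x_3 → -3/2*x_2*x_3**2 + 4*x_1**2 + 20*x_1*x_2 + 2*x_1*x_3 - 1/2*x_2*x_3 - 30*x_1 + 30*x_2 - 2*x_3 - 54
  leading term x_2*x_3**2: no divisor's leading term divides it; move -3/2*x_2*x_3**2 to the remainder.
  leading term x_1**2: no divisor's leading term divides it; move 4*x_1**2 to the remainder.
  leading term x_1*x_2: no divisor's leading term divides it; move 20*x_1*x_2 to the remainder.
  leading term x_1*x_3: no divisor's leading term divides it; move 2*x_1*x_3 to the remainder.
  leading term x_2*x_3: no divisor's leading term divides it; move -1/2*x_2*x_3 to the remainder.
  leading term x_1: no divisor's leading term divides it; move -30*x_1 to the remainder.
  leading term x_2: no divisor's leading term divides it; move 30*x_2 to the remainder.
  leading term x_3: no divisor's leading term divides it; move -2*x_3 to the remainder.
  leading term 1: no divisor's leading term divides it; move -54 to the remainder.
  remainder 4*x_1**2*x_3 - 3/2*x_2*x_3**2 + 4*x_1**2 + 20*x_1*x_2 + 2*x_1*x_3 - 1/2*x_2*x_3 - 30*x_1 + 30*x_2 - 2*x_3 - 54 ≠ 0; add h_3 = 4*x_1**2*x_3 - 3/2*x_2*x_3**2 + 4*x_1**2 + 20*x_1*x_2 + 2*x_1*x_3 - 1/2*x_2*x_3 - 30*x_1 + 30*x_2 - 2*x_3 - 54 to the basis.

S(f_1,h_3): lcm = x_1**2*x_2*x_3. S = 3/8*x_2**2*x_3**2 - x_1**2*x_2 - 5*x_1*x_2**2 + x_1*x_2*x_3 + 1/8*x_2**2*x_3 - 3/2*x_2*x_3**2 + 15/2*x_1*x_2 - 4*x_1*x_3 - 15/2*x_2**2 + 27/2*x_2 - 2*x_3.
  leading term x_2**2*x_3**2: no divisor's leading term divides it; move 3/8*x_2**2*x_3**2 to the remainder.
  leading term x_1**2*x_2: subtract (1/2)·f_1 from -x_1**2*x_2 - 5*x_1*x_2**2 + x_1*x_2*x_3 + 1/8*x_2**2*x_3 - 3/2*x_2*x_3**2 + 15/2*x_1*x_2 - 4*x_1*x_3 - 15/2*x_2**2 + 27/2*x_2 - 2*x_3 → -5*x_1*x_2**2 + x_1*x_2*x_3 + 1/8*x_2**2*x_3 - 3/2*x_2*x_3**2 + 9*x_1*x_2 - 4*x_1*x_3 - 15/2*x_2**2 - 3/2*x_2*x_3 - 4*x_1 + 13*x_2 - 2*x_3 - 2
  leading term x_1*x_2**2: no divisor's leading term divides it; move -5*x_1*x_2**2 to the remainder.
  leading term x_1*x_2*x_3: subtract (-4)·f_2 from x_1*x_2*x_3 + 1/8*x_2**2*x_3 - 3/2*x_2*x_3**2 + 9*x_1*x_2 - 4*x_1*x_3 - 15/2*x_2**2 - 3/2*x_2*x_3 - 4*x_1 + 13*x_2 - 2*x_3 - 2 → 1/8*x_2**2*x_3 - 3/2*x_2*x_3**2 + 9*x_1*x_2 - 15/2*x_2**2 - 3/2*x_2*x_3 + 33*x_2 - 2*x_3 - 38
  leading term x_2**2*x_3: no divisor's leading term divides it; move 1/8*x_2**2*x_3 to the remainder.
  leading term x_2*x_3**2: no divisor's leading term divides it; move -3/2*x_2*x_3**2 to the remainder.
  leading term x_1*x_2: no divisor's leading term divides it; move 9*x_1*x_2 to the remainder.
  leading term x_2**2: no divisor's leading term divides it; move -15/2*x_2**2 to the remainder.
  leading term x_2*x_3: no divisor's leading term divides it; move -3/2*x_2*x_3 to the remainder.
  leading term x_2: no divisor's leading term divides it; move 33*x_2 to the remainder.
  leading term x_3: no divisor's leading term divides it; move -2*x_3 to the remainder.
  leading term 1: no divisor's leading term divides it; move -38 to the remainder.
  remainder 3/8*x_2**2*x_3**2 - 5*x_1*x_2**2 + 1/8*x_2**2*x_3 - 3/2*x_2*x_3**2 + 9*x_1*x_2 - 15/2*x_2**2 - 3/2*x_2*x_3 + 33*x_2 - 2*x_3 - 38 ≠ 0; add h_4 = 3/8*x_2**2*x_3**2 - 5*x_1*x_2**2 + 1/8*x_2**2*x_3 - 3/2*x_2*x_3**2 + 9*x_1*x_2 - 15/2*x_2**2 - 3/2*x_2*x_3 + 33*x_2 - 2*x_3 - 38 to the basis.

The other S-polynomials (S(f_2,h_3), S(f_1,h_4), S(f_2,h_4), S(h_3,h_4)) all reduce to 0 modulo the current basis, so we have a Gröbner basis.
Inter-reduce: drop elements whose leading term is divisible by another's, tail-reduce, and make monic.
Reduced Gröbner basis: {x_2**2*x_3**2 - 40/3*x_1*x_2**2 + 1/3*x_2**2*x_3 - 4*x_2*x_3**2 + 24*x_1*x_2 - 20*x_2**2 - 4*x_2*x_3 + 88*x_2 - 16/3*x_3 - 304/3, x_1**2*x_2 + 3/2*x_1*x_2 - 3/2*x_2*x_3 - 4*x_1 - 1/2*x_2 - 2, x_1**2*x_3 - 3/8*x_2*x_3**2 + x_1**2 + 5*x_1*x_2 + 1/2*x_1*x_3 - 1/8*x_2*x_3 - 15/2*x_1 + 15/2*x_2 - 1/2*x_3 - 27/2, x_1*x_2*x_3 - 4*x_1*x_3 - 4*x_1 - 20*x_2 + 36}.
Label its elements g_1 = x_2**2*x_3**2 - 40/3*x_1*x_2**2 + 1/3*x_2**2*x_3 - 4*x_2*x_3**2 + 24*x_1*x_2 - 20*x_2**2 - 4*x_2*x_3 + 88*x_2 - 16/3*x_3 - 304/3, g_2 = x_1**2*x_2 + 3/2*x_1*x_2 - 3/2*x_2*x_3 - 4*x_1 - 1/2*x_2 - 2, g_3 = x_1**2*x_3 - 3/8*x_2*x_3**2 + x_1**2 + 5*x_1*x_2 + 1/2*x_1*x_3 - 1/8*x_2*x_3 - 15/2*x_1 + 15/2*x_2 - 1/2*x_3 - 27/2, g_4 = x_1*x_2*x_3 - 4*x_1*x_3 - 4*x_1 - 20*x_2 + 36.

Reduce p = -3*x_1*x_2*x_3 + 12*x_1*x_3 + 12*x_1 + 60*x_2 - 106 modulo G:
  leading term x_1*x_2*x_3: subtract (-3)·g_4 from -3*x_1*x_2*x_3 + 12*x_1*x_3 + 12*x_1 + 60*x_2 - 106 → 2
  leading term 1: no divisor's leading term divides it; move 2 to the remainder.
  normal form = 2.
The normal form is nonzero, so p ∉ I. Since p minus its normal form lies in I, I + (p) = I + (r) where r = 2; decide whether this ideal is the whole ring.
Here r = 2 is a nonzero constant, hence a unit: 1 ∈ I + (p), the Gröbner basis of I + (p) is {1}, and the enlarged system has no common solution — adjoining p is inconsistent.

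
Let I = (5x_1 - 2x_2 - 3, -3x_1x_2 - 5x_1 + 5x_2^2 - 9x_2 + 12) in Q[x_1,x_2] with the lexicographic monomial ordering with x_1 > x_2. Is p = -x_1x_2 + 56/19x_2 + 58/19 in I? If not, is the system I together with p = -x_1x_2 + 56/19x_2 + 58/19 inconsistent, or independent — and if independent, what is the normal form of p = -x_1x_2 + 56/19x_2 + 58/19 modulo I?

Adjoining -x_1x_2 + 56/19x_2 + 58/19 makes the ideal the whole ring: the system is inconsistent.

First compute the reduced Gröbner basis of I by Buchberger's algorithm.
f_1 = 5x_1 - 2x_2 - 3, LT = x_1.
f_2 = -3x_1x_2 - 5x_1 + 5x_2^2 - 9x_2 + 12, LT = x_1x_2.

S(f_1,f_2): lcm = x_1x_2. S = -5/3x_1 + 19/15x_2^2 - 18/5x_2 + 4.
  leading term x_1: subtract (-1/3)·f_1 from -5/3x_1 + 19/15x_2^2 - 18/5x_2 + 4 → 19/15x_2^2 - 64/15x_2 + 3
  leading term x_2^2: no divisor's leading term divides it; move 19/15x_2^2 to the remainder.
  leading term x_2: no divisor's leading term divides it; move -64/15x_2 to the remainder.
  leading term 1: no divisor's leading term divides it; move 3 to the remainder.
  remainder 19/15x_2^2 - 64/15x_2 + 3 ≠ 0; add h_3 = 19/15x_2^2 - 64/15x_2 + 3 to the basis.

The other S-polynomials (S(f_1,h_3), S(f_2,h_3)) all reduce to 0 modulo the current basis, so we have a Gröbner basis.
Inter-reduce: drop elements whose leading term is divisible by another's, tail-reduce, and make monic.
Reduced Gröbner basis: {x_1 - 2/5x_2 - 3/5, x_2^2 - 64/19x_2 + 45/19}.
Label its elements g_1 = x_1 - 2/5x_2 - 3/5, g_2 = x_2^2 - 64/19x_2 + 45/19.

Reduce p = -x_1x_2 + 56/19x_2 + 58/19 modulo G:
  leading term x_1x_2: subtract (-x_2)·g_1 from -x_1x_2 + 56/19x_2 + 58/19 → -2/5x_2^2 + 223/95x_2 + 58/19
  leading term x_2^2: subtract (-2/5)·g_2 from -2/5x_2^2 + 223/95x_2 + 58/19 → x_2 + 4
  leading term x_2: no divisor's leading term divides it; move x_2 to the remainder.
  leading term 1: no divisor's leading term divides it; move 4 to the remainder.
  normal form = x_2 + 4.
The normal form is nonzero, so p ∉ I. Since p minus its normal form lies in I, I + (p) = I + (r) where r = x_2 + 4; decide whether this ideal is the whole ring.
Run Buchberger on G together with r (pairs among the g_i already reduce to 0 since G is a Gröbner basis):
g_1 = x_1 - 2/5x_2 - 3/5, LT = x_1.
g_2 = x_2^2 - 64/19x_2 + 45/19, LT = x_2^2.
r = x_2 + 4, LT = x_2.

S(g_2,r): lcm = x_2^2. S = -140/19x_2 + 45/19.
  leading term x_2: subtract (-140/19)·r from -140/19x_2 + 45/19 → 605/19
  leading term 1: no divisor's leading term divides it; move 605/19 to the remainder.
  remainder 605/19 ≠ 0; add m_4 = 605/19 to the basis.

The other S-polynomials (S(g_1,g_2), S(g_1,r), S(g_1,m_4), S(g_2,m_4), S(r,m_4)) all reduce to 0 modulo the current basis, so we have a Gröbner basis.
Inter-reduce: drop elements whose leading term is divisible by another's, tail-reduce, and make monic.
Reduced Gröbner basis: {1}.
The reduced Gröbner basis of I + (p) is {1}: the ideal is the whole ring, so the enlarged system has no common solution — adjoining p is inconsistent.

The remainder on division by a Gröbner basis is unique — it is the normal form.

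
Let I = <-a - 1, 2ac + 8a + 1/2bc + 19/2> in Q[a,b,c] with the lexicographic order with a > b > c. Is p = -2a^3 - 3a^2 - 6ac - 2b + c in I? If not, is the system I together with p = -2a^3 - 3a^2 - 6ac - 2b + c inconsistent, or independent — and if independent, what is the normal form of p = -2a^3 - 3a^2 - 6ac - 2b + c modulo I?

First compute the reduced Gröbner basis of I by Buchberger's algorithm.
f_1 = -a - 1, LT = a.
f_2 = 2ac + 8a + 1/2bc + 19/2, LT = ac.

S(f_1,f_2): lcm = ac. S = -4a - 1/4bc + c - 19/4.
  reduce S modulo (f_1, f_2):
  remainder -1/4bc + c - 3/4 ≠ 0; add h_3 = -1/4bc + c - 3/4 to the basis.

The other S-polynomials (S(f_1,h_3), S(f_2,h_3)) all reduce to 0 modulo the current basis, so we have a Gröbner basis.
Inter-reduce: drop elements whose leading term is divisible by another's, tail-reduce, and make monic.
Reduced Gröbner basis: {a + 1, bc - 4c + 3}.
Label its elements g_1 = a + 1, g_2 = bc - 4c + 3.

Reduce p = -2a^3 - 3a^2 - 6ac - 2b + c modulo G:
  leading term a^3: subtract (-2a^2)·g_1 from -2a^3 - 3a^2 - 6ac - 2b + c → -a^2 - 6ac - 2b + c
  leading term a^2: subtract (-a)·g_1 from -a^2 - 6ac - 2b + c → -6ac + a - 2b + c
  leading term ac: subtract (-6c)·g_1 from -6ac + a - 2b + c → a - 2b + 7c
  leading term a: subtract (1)·g_1 from a - 2b + 7c → -2b + 7c - 1
  leading term b: no divisor's leading term divides it; move -2b to the remainder.
  leading term c: no divisor's leading term divides it; move 7c to the remainder.
  leading term 1: no divisor's leading term divides it; move -1 to the remainder.
  normal form = -2b + 7c - 1.
The normal form is nonzero, so p ∉ I. Since p minus its normal form lies in I, I + (p) = I + (r) where r = -2b + 7c - 1; decide whether this ideal is the whole ring.
Run Buchberger on G together with r (pairs among the g_i already reduce to 0 since G is a Gröbner basis):
g_1 = a + 1, LT = a.
g_2 = bc - 4c + 3, LT = bc.
r = -2b + 7c - 1, LT = b.

S(g_2,r): lcm = bc. S = 7/2c^2 - 9/2c + 3.
  reduce S modulo (g_1, g_2, r):
  remainder 7/2c^2 - 9/2c + 3 ≠ 0; add m_4 = 7/2c^2 - 9/2c + 3 to the basis.

The other S-polynomials (S(g_1,g_2), S(g_1,r), S(g_1,m_4), S(g_2,m_4), S(r,m_4)) all reduce to 0 modulo the current basis, so we have a Gröbner basis.
Inter-reduce: drop elements whose leading term is divisible by another's, tail-reduce, and make monic.
Reduced Gröbner basis: {a + 1, b - 7/2c + 1/2, c^2 - 9/7c + 6/7}.
The reduced Gröbner basis of I + (p) is {a + 1, b - 7/2c + 1/2, c^2 - 9/7c + 6/7} ≠ {1}, a proper ideal, so the enlarged system stays consistent: p is independent of I, with normal form -2b + 7c - 1.

-2a^3 - 3a^2 - 6ac - 2b + c is independent of I; its normal form modulo I is -2b + 7c - 1.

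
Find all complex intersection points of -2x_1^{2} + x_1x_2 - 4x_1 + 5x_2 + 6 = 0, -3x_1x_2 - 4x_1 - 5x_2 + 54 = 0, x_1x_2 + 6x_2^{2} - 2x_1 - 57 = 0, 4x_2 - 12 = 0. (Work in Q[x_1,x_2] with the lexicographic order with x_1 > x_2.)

Compute a lex Gröbner basis by Buchberger's algorithm.
f_1 = -2x_1^{2} + x_1x_2 - 4x_1 + 5x_2 + 6, LT = x_1^{2}.
f_2 = -3x_1x_2 - 4x_1 - 5x_2 + 54, LT = x_1x_2.
f_3 = x_1x_2 - 2x_1 + 6x_2^{2} - 57, LT = x_1x_2.
f_4 = 4x_2 - 12, LT = x_2.

S(f_1,f_2): lcm = x_1^{2}x_2. S = -\tfrac{4}{3}x_1^{2} - \tfrac{1}{2}x_1x_2^{2} + \tfrac{1}{3}x_1x_2 + 18x_1 - \tfrac{5}{2}x_2^{2} - 3x_2.
  reduce S modulo (f_1, f_2, f_3, f_4):
  remainder \tfrac{182}{9}x_1 - \tfrac{182}{3} ≠ 0; add h_5 = \tfrac{182}{9}x_1 - \tfrac{182}{3} to the basis.

The other S-polynomials (S(f_1,f_3), S(f_1,f_4), S(f_2,f_3), S(f_2,f_4), S(f_3,f_4), S(f_1,h_5), S(f_2,h_5), S(f_3,h_5), S(f_4,h_5)) all reduce to 0 modulo the current basis, so we have a Gröbner basis.
Inter-reduce: drop elements whose leading term is divisible by another's, tail-reduce, and make monic.
Reduced Gröbner basis: {x_1 - 3, x_2 - 3}.

The lex basis is triangular: the last element involves only x_2. Solving x_2 - 3 = 0 gives x_2 ∈ {3}; substituting each value into the earlier elements determines the remaining variables.
  x_2 = 3: the earlier basis element becomes x_1 - 3 = 0, giving x_1 = 3 — point (3, 3).

{(3, 3)}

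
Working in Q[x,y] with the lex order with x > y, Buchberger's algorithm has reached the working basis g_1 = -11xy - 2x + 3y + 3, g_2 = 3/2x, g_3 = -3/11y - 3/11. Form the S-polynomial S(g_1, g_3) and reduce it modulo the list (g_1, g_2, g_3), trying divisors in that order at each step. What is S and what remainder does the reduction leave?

S(g_1, g_3) = -9/11x - 3/11y - 3/11; remainder on division = 0.

lcm(LM(g_1), LM(g_3)) = xy.
S = (lcm/LT(g_1))·g_1 − (lcm/LT(g_3))·g_3 = -9/11x - 3/11y - 3/11.
Reduce S modulo (g_1, g_2, g_3) in that order:
  leading term x: subtract (-6/11)·g_2 from -9/11x - 3/11y - 3/11 → -3/11y - 3/11
  leading term y: subtract (1)·g_3 from -3/11y - 3/11 → 0
The remainder is 0, so this S-polynomial contributes no new basis element.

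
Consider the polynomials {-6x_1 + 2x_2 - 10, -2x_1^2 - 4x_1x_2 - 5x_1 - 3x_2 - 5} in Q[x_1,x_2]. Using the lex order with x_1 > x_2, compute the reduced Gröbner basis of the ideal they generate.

G = {x_1 - 1/3x_2 + 5/3, x_2^2 - 19/7x_2 + 10/7}

Buchberger's algorithm terminates because the ascending chain of leading-term ideals stabilizes.

f_1 = -6x_1 + 2x_2 - 10, LT = x_1.
f_2 = -2x_1^2 - 4x_1x_2 - 5x_1 - 3x_2 - 5, LT = x_1^2.

S(f_1,f_2): lcm = x_1^2. S = -7/3x_1x_2 - 5/6x_1 - 3/2x_2 - 5/2.
  leading term x_1x_2: subtract (7/18x_2)·f_1 from -7/3x_1x_2 - 5/6x_1 - 3/2x_2 - 5/2 → -5/6x_1 - 7/9x_2^2 + 43/18x_2 - 5/2
  leading term x_1: subtract (5/36)·f_1 from -5/6x_1 - 7/9x_2^2 + 43/18x_2 - 5/2 → -7/9x_2^2 + 19/9x_2 - 10/9
  leading term x_2^2: no divisor's leading term divides it; move -7/9x_2^2 to the remainder.
  leading term x_2: no divisor's leading term divides it; move 19/9x_2 to the remainder.
  leading term 1: no divisor's leading term divides it; move -10/9 to the remainder.
  remainder -7/9x_2^2 + 19/9x_2 - 10/9 ≠ 0; add g_3 = -7/9x_2^2 + 19/9x_2 - 10/9 to the basis.

The other S-polynomials (S(f_1,g_3), S(f_2,g_3)) all reduce to 0 modulo the current basis, so we have a Gröbner basis.
Inter-reduce: drop elements whose leading term is divisible by another's, tail-reduce, and make monic.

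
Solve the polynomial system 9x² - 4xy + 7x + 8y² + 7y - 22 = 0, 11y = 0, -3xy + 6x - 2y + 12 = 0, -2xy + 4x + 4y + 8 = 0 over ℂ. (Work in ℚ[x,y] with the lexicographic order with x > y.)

{(-2, 0)}

Compute a lex Gröbner basis by Buchberger's algorithm.
f_1 = 9x² - 4xy + 7x + 8y² + 7y - 22, LT = x².
f_2 = 11y, LT = y.
f_3 = -3xy + 6x - 2y + 12, LT = xy.
f_4 = -2xy + 4x + 4y + 8, LT = xy.

S(f_1,f_3): lcm = x²y. S = 2x² - 4/9xy² + 1/9xy + 4x + 8/9y³ + 7/9y² - 22/9y.
  reduce S modulo (f_1, f_2, f_3, f_4):
  remainder 22/9x + 44/9 ≠ 0; add h_5 = 22/9x + 44/9 to the basis.

The other S-polynomials (S(f_1,f_2), S(f_1,f_4), S(f_2,f_3), S(f_2,f_4), S(f_3,f_4), S(f_1,h_5), S(f_2,h_5), S(f_3,h_5), S(f_4,h_5)) all reduce to 0 modulo the current basis, so we have a Gröbner basis.
Inter-reduce: drop elements whose leading term is divisible by another's, tail-reduce, and make monic.
Reduced Gröbner basis: {x + 2, y}.

Since the basis is lex-ordered, y is univariate in y. Its roots are {0}. Back-substituting each root into the other basis elements fixes the other coordinates.
  y = 0: the earlier basis element becomes x + 2 = 0, giving x = -2 — point (-2, 0).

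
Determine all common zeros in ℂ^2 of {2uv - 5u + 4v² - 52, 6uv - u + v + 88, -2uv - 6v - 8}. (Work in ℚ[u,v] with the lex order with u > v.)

Compute a lex Gröbner basis by Buchberger's algorithm.
f_1 = 2uv - 5u + 4v² - 52, LT = uv.
f_2 = 6uv - u + v + 88, LT = uv.
f_3 = -2uv - 6v - 8, LT = uv.

S(f_1,f_2): lcm = uv. S = -7/3u + 2v² - ⅙v - 122/3.
  reduce S modulo (f_1, f_2, f_3):
  remainder -7/3u + 2v² - ⅙v - 122/3 ≠ 0; add h_4 = -7/3u + 2v² - ⅙v - 122/3 to the basis.

S(f_1,f_3): lcm = uv. S = -5/2u + 2v² - 3v - 30.
  reduce S modulo (f_1, f_2, f_3, h_4):
  remainder -1/7v² - 79/28v + 95/7 ≠ 0; add h_5 = -1/7v² - 79/28v + 95/7 to the basis.

S(f_1,h_4): lcm = uv. S = -5/2u + 6/7v³ + 27/14v² - 122/7v - 26.
  reduce S modulo (f_1, f_2, f_3, h_4, h_5):
  remainder 1611/4v - 1611 ≠ 0; add h_6 = 1611/4v - 1611 to the basis.

The other S-polynomials (S(f_2,f_3), S(f_2,h_4), S(f_3,h_4), S(f_1,h_5), S(f_2,h_5), S(f_3,h_5), S(h_4,h_5), S(f_1,h_6), S(f_2,h_6), S(f_3,h_6), S(h_4,h_6), S(h_5,h_6)) all reduce to 0 modulo the current basis, so we have a Gröbner basis.
Inter-reduce: drop elements whose leading term is divisible by another's, tail-reduce, and make monic.
Reduced Gröbner basis: {u + 4, v - 4}.

From the last basis element, v - 4 = 0, so v takes values in {4}. Each choice, substituted upward through the basis, yields the corresponding point(s) of the solution set.
  v = 4: the earlier basis element becomes u + 4 = 0, giving u = -4 — point (-4, 4).

{(-4, 4)}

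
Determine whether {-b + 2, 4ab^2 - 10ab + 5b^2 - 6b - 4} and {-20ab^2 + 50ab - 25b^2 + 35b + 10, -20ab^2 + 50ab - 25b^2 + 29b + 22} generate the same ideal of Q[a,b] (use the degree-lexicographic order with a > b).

For a fixed monomial order, each ideal has a unique reduced Gröbner basis; comparing bases decides equality.
Buchberger on the first generating set:
f_1 = -b + 2, LT = b.
f_2 = 4ab^2 - 10ab + 5b^2 - 6b - 4, LT = ab^2.

S(f_1,f_2): lcm = ab^2. S = 1/2ab - 5/4b^2 + 3/2b + 1.
  leading term ab: subtract (-1/2a)·f_1 from 1/2ab - 5/4b^2 + 3/2b + 1 → -5/4b^2 + a + 3/2b + 1
  leading term b^2: subtract (5/4b)·f_1 from -5/4b^2 + a + 3/2b + 1 → a - b + 1
  leading term a: no divisor's leading term divides it; move a to the remainder.
  leading term b: subtract (1)·f_1 from -b + 1 → -1
  leading term 1: no divisor's leading term divides it; move -1 to the remainder.
  remainder a - 1 ≠ 0; add g_3 = a - 1 to the basis.

The other S-polynomials (S(f_1,g_3), S(f_2,g_3)) all reduce to 0 modulo the current basis, so we have a Gröbner basis.
Inter-reduce: drop elements whose leading term is divisible by another's, tail-reduce, and make monic.
Reduced Gröbner basis: {a - 1, b - 2}.

Buchberger on the second generating set:
h_1 = -20ab^2 + 50ab - 25b^2 + 35b + 10, LT = ab^2.
h_2 = -20ab^2 + 50ab - 25b^2 + 29b + 22, LT = ab^2.

S(h_1,h_2): lcm = ab^2. S = -3/10b + 3/5.
  leading term b: no divisor's leading term divides it; move -3/10b to the remainder.
  leading term 1: no divisor's leading term divides it; move 3/5 to the remainder.
  remainder -3/10b + 3/5 ≠ 0; add k_3 = -3/10b + 3/5 to the basis.

S(h_1,k_3): lcm = ab^2. S = -1/2ab + 5/4b^2 - 7/4b - 1/2.
  leading term ab: subtract (5/3a)·k_3 from -1/2ab + 5/4b^2 - 7/4b - 1/2 → 5/4b^2 - a - 7/4b - 1/2
  leading term b^2: subtract (-25/6b)·k_3 from 5/4b^2 - a - 7/4b - 1/2 → -a + 3/4b - 1/2
  leading term a: no divisor's leading term divides it; move -a to the remainder.
  leading term b: subtract (-5/2)·k_3 from 3/4b - 1/2 → 1
  leading term 1: no divisor's leading term divides it; move 1 to the remainder.
  remainder -a + 1 ≠ 0; add k_4 = -a + 1 to the basis.

The other S-polynomials (S(h_2,k_3), S(h_1,k_4), S(h_2,k_4), S(k_3,k_4)) all reduce to 0 modulo the current basis, so we have a Gröbner basis.
Inter-reduce: drop elements whose leading term is divisible by another's, tail-reduce, and make monic.
Reduced Gröbner basis: {a - 1, b - 2}.

Same reduced basis, so the two generating sets span the same ideal.

Yes, the ideals are equal.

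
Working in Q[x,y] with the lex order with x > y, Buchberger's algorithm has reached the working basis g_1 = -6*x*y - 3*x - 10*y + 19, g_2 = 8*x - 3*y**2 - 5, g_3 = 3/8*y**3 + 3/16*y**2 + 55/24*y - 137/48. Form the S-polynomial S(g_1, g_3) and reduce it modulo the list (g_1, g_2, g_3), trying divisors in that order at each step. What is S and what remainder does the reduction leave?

S(g_1, g_3) = -55/9*x*y + 137/18*x + 5/3*y**3 - 19/6*y**2; remainder on division = 0.

lcm(LM(g_1), LM(g_3)) = x*y**3.
S = (lcm/LT(g_1))·g_1 − (lcm/LT(g_3))·g_3 = -55/9*x*y + 137/18*x + 5/3*y**3 - 19/6*y**2.
Reduce S modulo (g_1, g_2, g_3) in that order:
  leading term x*y: subtract (55/54)·g_1 from -55/9*x*y + 137/18*x + 5/3*y**3 - 19/6*y**2 → 32/3*x + 5/3*y**3 - 19/6*y**2 + 275/27*y - 1045/54
  leading term x: subtract (4/3)·g_2 from 32/3*x + 5/3*y**3 - 19/6*y**2 + 275/27*y - 1045/54 → 5/3*y**3 + 5/6*y**2 + 275/27*y - 685/54
  leading term y**3: subtract (40/9)·g_3 from 5/3*y**3 + 5/6*y**2 + 275/27*y - 685/54 → 0
The remainder is 0, so this S-polynomial contributes no new basis element.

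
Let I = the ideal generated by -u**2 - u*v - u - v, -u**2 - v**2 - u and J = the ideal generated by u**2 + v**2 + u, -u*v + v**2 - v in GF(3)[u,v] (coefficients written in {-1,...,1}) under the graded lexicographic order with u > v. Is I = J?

Two ideals are equal iff their reduced Gröbner bases coincide (the reduced basis is unique for a fixed ordering).
Buchberger on the first generating set:
f_1 = -u**2 - u*v - u - v, LT = u**2.
f_2 = -u**2 - v**2 - u, LT = u**2.

S(f_1,f_2): lcm = u**2. S = u*v - v**2 + v.
  leading term u*v: no divisor's leading term divides it; move u*v to the remainder.
  leading term v**2: no divisor's leading term divides it; move -v**2 to the remainder.
  leading term v: no divisor's leading term divides it; move v to the remainder.
  remainder u*v - v**2 + v ≠ 0; add g_3 = u*v - v**2 + v to the basis.

S(f_1,g_3): lcm = u**2*v. S = -u*v**2 + v**2.
  leading term u*v**2: subtract (-v)·g_3 from -u*v**2 + v**2 → -v**3 - v**2
  leading term v**3: no divisor's leading term divides it; move -v**3 to the remainder.
  leading term v**2: no divisor's leading term divides it; move -v**2 to the remainder.
  remainder -v**3 - v**2 ≠ 0; add g_4 = -v**3 - v**2 to the basis.

S(f_2,g_3): lcm = u**2*v. S = u*v**2 + v**3.
  leading term u*v**2: subtract (v)·g_3 from u*v**2 + v**3 → -v**3 - v**2
  leading term v**3: subtract (1)·g_4 from -v**3 - v**2 → 0
  remainder 0.

S(f_1,g_4): leading monomials are coprime, so the S-polynomial reduces to 0 (Buchberger's first criterion).
S(f_2,g_4): leading monomials are coprime, so the S-polynomial reduces to 0 (Buchberger's first criterion).
S(g_3,g_4): lcm = u*v**3. S = -v**4 - u*v**2 + v**3.
  leading term v**4: subtract (v)·g_4 from -v**4 - u*v**2 + v**3 → -u*v**2 - v**3
  leading term u*v**2: subtract (-v)·g_3 from -u*v**2 - v**3 → v**3 + v**2
  leading term v**3: subtract (-1)·g_4 from v**3 + v**2 → 0
  remainder 0.

Every S-polynomial of the final basis reduces to 0, so we have a Gröbner basis.
Inter-reduce: drop elements whose leading term is divisible by another's, tail-reduce, and make monic.
Reduced Gröbner basis: {v**3 + v**2, u**2 + v**2 + u, u*v - v**2 + v}.

Buchberger on the second generating set:
h_1 = u**2 + v**2 + u, LT = u**2.
h_2 = -u*v + v**2 - v, LT = u*v.

S(h_1,h_2): lcm = u**2*v. S = u*v**2 + v**3.
  leading term u*v**2: subtract (-v)·h_2 from u*v**2 + v**3 → -v**3 - v**2
  leading term v**3: no divisor's leading term divides it; move -v**3 to the remainder.
  leading term v**2: no divisor's leading term divides it; move -v**2 to the remainder.
  remainder -v**3 - v**2 ≠ 0; add k_3 = -v**3 - v**2 to the basis.

S(h_1,k_3): leading monomials are coprime, so the S-polynomial reduces to 0 (Buchberger's first criterion).
S(h_2,k_3): lcm = u*v**3. S = -v**4 - u*v**2 + v**3.
  leading term v**4: subtract (v)·k_3 from -v**4 - u*v**2 + v**3 → -u*v**2 - v**3
  leading term u*v**2: subtract (v)·h_2 from -u*v**2 - v**3 → v**3 + v**2
  leading term v**3: subtract (-1)·k_3 from v**3 + v**2 → 0
  remainder 0.

Every S-polynomial of the final basis reduces to 0, so we have a Gröbner basis.
Inter-reduce: drop elements whose leading term is divisible by another's, tail-reduce, and make monic.
Reduced Gröbner basis: {v**3 + v**2, u**2 + v**2 + u, u*v - v**2 + v}.

The two bases agree; hence the ideals are identical.

Yes, the ideals are equal.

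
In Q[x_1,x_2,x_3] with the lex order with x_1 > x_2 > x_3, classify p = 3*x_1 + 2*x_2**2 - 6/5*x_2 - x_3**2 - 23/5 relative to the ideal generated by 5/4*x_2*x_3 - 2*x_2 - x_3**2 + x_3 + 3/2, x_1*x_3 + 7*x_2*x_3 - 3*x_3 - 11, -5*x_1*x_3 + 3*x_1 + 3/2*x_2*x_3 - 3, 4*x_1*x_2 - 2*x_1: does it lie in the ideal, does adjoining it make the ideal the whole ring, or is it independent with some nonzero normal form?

3*x_1 + 2*x_2**2 - 6/5*x_2 - x_3**2 - 23/5 lies in I (it reduces to 0).

First compute the reduced Gröbner basis of I by Buchberger's algorithm.
f_1 = 5/4*x_2*x_3 - 2*x_2 - x_3**2 + x_3 + 3/2, LT = x_2*x_3.
f_2 = x_1*x_3 + 7*x_2*x_3 - 3*x_3 - 11, LT = x_1*x_3.
f_3 = -5*x_1*x_3 + 3*x_1 + 3/2*x_2*x_3 - 3, LT = x_1*x_3.
f_4 = 4*x_1*x_2 - 2*x_1, LT = x_1*x_2.

S(f_1,f_2): lcm = x_1*x_2*x_3. S = -8/5*x_1*x_2 - 4/5*x_1*x_3**2 + 4/5*x_1*x_3 + 6/5*x_1 - 7*x_2**2*x_3 + 3*x_2*x_3 + 11*x_2.
  reduce S modulo (f_1, f_2, f_3, f_4):
  remainder 2/5*x_1 - 56/5*x_2**2 + 121/5*x_2 - 44/5*x_3 + 26/5 ≠ 0; add h_5 = 2/5*x_1 - 56/5*x_2**2 + 121/5*x_2 - 44/5*x_3 + 26/5 to the basis.

S(f_1,f_3): lcm = x_1*x_2*x_3. S = -x_1*x_2 - 4/5*x_1*x_3**2 + 4/5*x_1*x_3 + 6/5*x_1 + 3/10*x_2**2*x_3 - 3/5*x_2.
  reduce S modulo (f_1, f_2, f_3, f_4, h_5):
  remainder 502/25*x_2**2 - 94259/2500*x_2 + 584/125*x_3**3 - 2668/625*x_3**2 - 507/625*x_3 - 5631/1250 ≠ 0; add h_6 = 502/25*x_2**2 - 94259/2500*x_2 + 584/125*x_3**3 - 2668/625*x_3**2 - 507/625*x_3 - 5631/1250 to the basis.

S(f_1,f_4): lcm = x_1*x_2*x_3. S = -8/5*x_1*x_2 - 4/5*x_1*x_3**2 + 13/10*x_1*x_3 + 6/5*x_1.
  reduce S modulo (f_1, f_2, f_3, f_4, h_5, h_6):
  remainder -21298/6275*x_2 + 2352/1255*x_3**3 - 28934/6275*x_3**2 - 28307/12550*x_3 + 147847/12550 ≠ 0; add h_7 = -21298/6275*x_2 + 2352/1255*x_3**3 - 28934/6275*x_3**2 - 28307/12550*x_3 + 147847/12550 to the basis.

S(f_2,f_3): lcm = x_1*x_3. S = 3/5*x_1 + 73/10*x_2*x_3 - 3*x_3 - 58/5.
  reduce S modulo (f_1, f_2, f_3, f_4, h_5, h_6, h_7):
  remainder -4536/53245*x_3**3 + 9/2315*x_3**2 + 93033/212980*x_3 - 75717/212980 ≠ 0; add h_8 = -4536/53245*x_3**3 + 9/2315*x_3**2 + 93033/212980*x_3 - 75717/212980 to the basis.

S(f_4,h_5): lcm = x_1*x_2. S = -1/2*x_1 + 28*x_2**3 - 121/2*x_2**2 + 22*x_2*x_3 - 13*x_2.
  reduce S modulo (f_1, f_2, f_3, f_4, h_5, h_6, h_7, h_8):
  remainder -12439121/711585*x_3**2 + 3013873091/56926800*x_3 - 2018743411/56926800 ≠ 0; add h_9 = -12439121/711585*x_3**2 + 3013873091/56926800*x_3 - 2018743411/56926800 to the basis.

S(f_1,h_6): lcm = x_2**2*x_3. S = -8/5*x_2**2 - 4/5*x_2*x_3**2 + 134419/50200*x_2*x_3 + 6/5*x_2 - 292/1255*x_3**4 + 1334/6275*x_3**3 + 507/12550*x_3**2 + 5631/25100*x_3.
  reduce S modulo (f_1, f_2, f_3, f_4, h_5, h_6, h_7, h_8, h_9):
  remainder 3477450773901/5595017112832*x_3 - 3477450773901/5595017112832 ≠ 0; add h_10 = 3477450773901/5595017112832*x_3 - 3477450773901/5595017112832 to the basis.

The other S-polynomials (S(f_2,f_4), S(f_3,f_4), S(f_1,h_5), S(f_2,h_5), S(f_3,h_5), S(f_2,h_6), S(f_3,h_6), S(f_4,h_6), S(h_5,h_6), S(f_1,h_7), S(f_2,h_7), S(f_3,h_7), S(f_4,h_7), S(h_5,h_7), S(h_6,h_7), S(f_1,h_8), S(f_2,h_8), S(f_3,h_8), S(f_4,h_8), S(h_5,h_8), S(h_6,h_8), S(h_7,h_8), S(f_1,h_9), S(f_2,h_9), S(f_3,h_9), S(f_4,h_9), S(h_5,h_9), S(h_6,h_9), S(h_7,h_9), S(h_8,h_9), S(f_1,h_10), S(f_2,h_10), S(f_3,h_10), S(f_4,h_10), S(h_5,h_10), S(h_6,h_10), S(h_7,h_10), S(h_8,h_10), S(h_9,h_10)) all reduce to 0 modulo the current basis, so we have a Gröbner basis.
Inter-reduce: drop elements whose leading term is divisible by another's, tail-reduce, and make monic.
Reduced Gröbner basis: {x_1, x_2 - 2, x_3 - 1}.
Label its elements g_1 = x_1, g_2 = x_2 - 2, g_3 = x_3 - 1.

Reduce p = 3*x_1 + 2*x_2**2 - 6/5*x_2 - x_3**2 - 23/5 modulo G:
  leading term x_1: subtract (3)·g_1 from 3*x_1 + 2*x_2**2 - 6/5*x_2 - x_3**2 - 23/5 → 2*x_2**2 - 6/5*x_2 - x_3**2 - 23/5
  leading term x_2**2: subtract (2*x_2)·g_2 from 2*x_2**2 - 6/5*x_2 - x_3**2 - 23/5 → 14/5*x_2 - x_3**2 - 23/5
  leading term x_2: subtract (14/5)·g_2 from 14/5*x_2 - x_3**2 - 23/5 → -x_3**2 + 1
  leading term x_3**2: subtract (-x_3)·g_3 from -x_3**2 + 1 → -x_3 + 1
  leading term x_3: subtract (-1)·g_3 from -x_3 + 1 → 0
  normal form = 0.
Since the normal form is 0, p ∈ I.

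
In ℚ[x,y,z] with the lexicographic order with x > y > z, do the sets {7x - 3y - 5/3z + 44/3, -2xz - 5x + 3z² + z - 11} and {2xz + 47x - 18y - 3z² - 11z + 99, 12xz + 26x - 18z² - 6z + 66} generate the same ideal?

Since reduced Gröbner bases are canonical representatives of ideals under a given ordering, it suffices to compute and compare them.
Buchberger on the first generating set:
f_1 = 7x - 3y - 5/3z + 44/3, LT = x.
f_2 = -2xz - 5x + 3z² + z - 11, LT = xz.

S(f_1,f_2): lcm = xz. S = -5/2x - 3/7yz + 53/42z² + 109/42z - 11/2.
  leading term x: subtract (-5/14)·f_1 from -5/2x - 3/7yz + 53/42z² + 109/42z - 11/2 → -3/7yz - 15/14y + 53/42z² + 2z - 11/42
  leading term yz: no divisor's leading term divides it; move -3/7yz to the remainder.
  leading term y: no divisor's leading term divides it; move -15/14y to the remainder.
  leading term z²: no divisor's leading term divides it; move 53/42z² to the remainder.
  leading term z: no divisor's leading term divides it; move 2z to the remainder.
  leading term 1: no divisor's leading term divides it; move -11/42 to the remainder.
  remainder -3/7yz - 15/14y + 53/42z² + 2z - 11/42 ≠ 0; add g_3 = -3/7yz - 15/14y + 53/42z² + 2z - 11/42 to the basis.

S(f_1,g_3): leading monomials are coprime, so the S-polynomial reduces to 0 (Buchberger's first criterion).
S(f_2,g_3): lcm = xyz. S = 53/18xz² + 14/3xz - 11/18x - 3/2yz² - ½yz + 11/2y.
  leading term xz²: subtract (53/126z²)·f_1 from 53/18xz² + 14/3xz - 11/18x - 3/2yz² - ½yz + 11/2y → 14/3xz - 11/18x - 5/21yz² - ½yz + 11/2y + 265/378z³ - 1166/189z²
  leading term xz: subtract (⅔z)·f_1 from 14/3xz - 11/18x - 5/21yz² - ½yz + 11/2y + 265/378z³ - 1166/189z² → -11/18x - 5/21yz² + 3/2yz + 11/2y + 265/378z³ - 956/189z² - 88/9z
  leading term x: subtract (-11/126)·f_1 from -11/18x - 5/21yz² + 3/2yz + 11/2y + 265/378z³ - 956/189z² - 88/9z → -5/21yz² + 3/2yz + 110/21y + 265/378z³ - 956/189z² - 3751/378z + 242/189
  leading term yz²: subtract (5/9z)·g_3 from -5/21yz² + 3/2yz + 110/21y + 265/378z³ - 956/189z² - 3751/378z + 242/189 → 44/21yz + 110/21y - 1166/189z² - 88/9z + 242/189
  leading term yz: subtract (-44/9)·g_3 from 44/21yz + 110/21y - 1166/189z² - 88/9z + 242/189 → 0
  remainder 0.

Every S-polynomial of the final basis reduces to 0, so we have a Gröbner basis.
Inter-reduce: drop elements whose leading term is divisible by another's, tail-reduce, and make monic.
Reduced Gröbner basis: {x - 3/7y - 5/21z + 44/21, yz + 5/2y - 53/18z² - 14/3z + 11/18}.

Buchberger on the second generating set:
h_1 = 2xz + 47x - 18y - 3z² - 11z + 99, LT = xz.
h_2 = 12xz + 26x - 18z² - 6z + 66, LT = xz.

S(h_1,h_2): lcm = xz. S = 64/3x - 9y - 5z + 44.
  leading term x: no divisor's leading term divides it; move 64/3x to the remainder.
  leading term y: no divisor's leading term divides it; move -9y to the remainder.
  leading term z: no divisor's leading term divides it; move -5z to the remainder.
  leading term 1: no divisor's leading term divides it; move 44 to the remainder.
  remainder 64/3x - 9y - 5z + 44 ≠ 0; add k_3 = 64/3x - 9y - 5z + 44 to the basis.

S(h_1,k_3): lcm = xz. S = 47/2x + 27/64yz - 9y - 81/64z² - 121/16z + 99/2.
  leading term x: subtract (141/128)·k_3 from 47/2x + 27/64yz - 9y - 81/64z² - 121/16z + 99/2 → 27/64yz + 117/128y - 81/64z² - 263/128z + 33/32
  leading term yz: no divisor's leading term divides it; move 27/64yz to the remainder.
  leading term y: no divisor's leading term divides it; move 117/128y to the remainder.
  leading term z²: no divisor's leading term divides it; move -81/64z² to the remainder.
  leading term z: no divisor's leading term divides it; move -263/128z to the remainder.
  leading term 1: no divisor's leading term divides it; move 33/32 to the remainder.
  remainder 27/64yz + 117/128y - 81/64z² - 263/128z + 33/32 ≠ 0; add k_4 = 27/64yz + 117/128y - 81/64z² - 263/128z + 33/32 to the basis.

S(h_2,k_3): lcm = xz. S = 13/6x + 27/64yz - 81/64z² - 41/16z + 11/2.
  leading term x: subtract (13/128)·k_3 from 13/6x + 27/64yz - 81/64z² - 41/16z + 11/2 → 27/64yz + 117/128y - 81/64z² - 263/128z + 33/32
  leading term yz: subtract (1)·k_4 from 27/64yz + 117/128y - 81/64z² - 263/128z + 33/32 → 0
  remainder 0.

S(h_1,k_4): lcm = xyz. S = 64/3xy + 3xz² + 263/54xz - 22/9x - 9y² - 3/2yz² - 11/2yz + 99/2y.
  leading term xy: subtract (y)·k_3 from 64/3xy + 3xz² + 263/54xz - 22/9x - 9y² - 3/2yz² - 11/2yz + 99/2y → 3xz² + 263/54xz - 22/9x - 3/2yz² - ½yz + 11/2y
  leading term xz²: subtract (3/2z)·h_1 from 3xz² + 263/54xz - 22/9x - 3/2yz² - ½yz + 11/2y → -1772/27xz - 22/9x - 3/2yz² + 53/2yz + 11/2y + 9/2z³ + 33/2z² - 297/2z
  leading term xz: subtract (-886/27)·h_1 from -1772/27xz - 22/9x - 3/2yz² + 53/2yz + 11/2y + 9/2z³ + 33/2z² - 297/2z → 41576/27x - 3/2yz² + 53/2yz - 3511/6y + 9/2z³ - 1475/18z² - 27511/54z + 9746/3
  leading term x: subtract (5197/72)·k_3 from 41576/27x - 3/2yz² + 53/2yz - 3511/6y + 9/2z³ - 1475/18z² - 27511/54z + 9746/3 → -3/2yz² + 53/2yz + 1547/24y + 9/2z³ - 1475/18z² - 32089/216z + 1309/18
  leading term yz²: subtract (-32/9z)·k_4 from -3/2yz² + 53/2yz + 1547/24y + 9/2z³ - 1475/18z² - 32089/216z + 1309/18 → 119/4yz + 1547/24y - 357/4z² - 31297/216z + 1309/18
  leading term yz: subtract (1904/27)·k_4 from 119/4yz + 1547/24y - 357/4z² - 31297/216z + 1309/18 → 0
  remainder 0.

S(h_2,k_4): lcm = xyz. S = 3xz² + 263/54xz - 22/9x - 3/2yz² - ½yz + 11/2y.
  leading term xz²: subtract (3/2z)·h_1 from 3xz² + 263/54xz - 22/9x - 3/2yz² - ½yz + 11/2y → -1772/27xz - 22/9x - 3/2yz² + 53/2yz + 11/2y + 9/2z³ + 33/2z² - 297/2z
  leading term xz: subtract (-886/27)·h_1 from -1772/27xz - 22/9x - 3/2yz² + 53/2yz + 11/2y + 9/2z³ + 33/2z² - 297/2z → 41576/27x - 3/2yz² + 53/2yz - 3511/6y + 9/2z³ - 1475/18z² - 27511/54z + 9746/3
  leading term x: subtract (5197/72)·k_3 from 41576/27x - 3/2yz² + 53/2yz - 3511/6y + 9/2z³ - 1475/18z² - 27511/54z + 9746/3 → -3/2yz² + 53/2yz + 1547/24y + 9/2z³ - 1475/18z² - 32089/216z + 1309/18
  leading term yz²: subtract (-32/9z)·k_4 from -3/2yz² + 53/2yz + 1547/24y + 9/2z³ - 1475/18z² - 32089/216z + 1309/18 → 119/4yz + 1547/24y - 357/4z² - 31297/216z + 1309/18
  leading term yz: subtract (1904/27)·k_4 from 119/4yz + 1547/24y - 357/4z² - 31297/216z + 1309/18 → 0
  remainder 0.

S(k_3,k_4): leading monomials are coprime, so the S-polynomial reduces to 0 (Buchberger's first criterion).
Every S-polynomial of the final basis reduces to 0, so we have a Gröbner basis.
Inter-reduce: drop elements whose leading term is divisible by another's, tail-reduce, and make monic.
Reduced Gröbner basis: {x - 27/64y - 15/64z + 33/16, yz + 13/6y - 3z² - 263/54z + 22/9}.

Since the reduced bases disagree, the two ideals are not the same.

No, the ideals differ.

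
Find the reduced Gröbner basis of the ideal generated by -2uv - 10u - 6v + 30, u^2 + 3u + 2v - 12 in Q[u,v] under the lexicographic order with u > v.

G = {u + 1/15v^2 - 1/15v - 2, v^3 + 4v^2 - 80v + 75}

f_1 = -2uv - 10u - 6v + 30, LT = uv.
f_2 = u^2 + 3u + 2v - 12, LT = u^2.

S(f_1,f_2): lcm = u^2v. S = 5u^2 - 15u - 2v^2 + 12v.
  reduce S modulo (f_1, f_2):
  remainder -30u - 2v^2 + 2v + 60 ≠ 0; add g_3 = -30u - 2v^2 + 2v + 60 to the basis.

S(f_1,g_3): lcm = uv. S = 5u - 1/15v^3 + 1/15v^2 + 5v - 15.
  reduce S modulo (f_1, f_2, g_3):
  remainder -1/15v^3 - 4/15v^2 + 16/3v - 5 ≠ 0; add g_4 = -1/15v^3 - 4/15v^2 + 16/3v - 5 to the basis.

The other S-polynomials (S(f_2,g_3), S(f_1,g_4), S(f_2,g_4), S(g_3,g_4)) all reduce to 0 modulo the current basis, so we have a Gröbner basis.
Inter-reduce: drop elements whose leading term is divisible by another's, tail-reduce, and make monic.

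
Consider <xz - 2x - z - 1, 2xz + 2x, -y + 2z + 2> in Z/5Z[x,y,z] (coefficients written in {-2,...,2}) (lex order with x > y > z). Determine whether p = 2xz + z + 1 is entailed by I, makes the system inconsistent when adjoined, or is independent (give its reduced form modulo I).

2xz + z + 1 lies in I (it reduces to 0).

First compute the reduced Gröbner basis of I by Buchberger's algorithm.
f_1 = xz - 2x - z - 1, LT = xz.
f_2 = 2xz + 2x, LT = xz.
f_3 = -y + 2z + 2, LT = y.

S(f_1,f_2): lcm = xz. S = 2x - z - 1.
  reduce S modulo (f_1, f_2, f_3):
  remainder 2x - z - 1 ≠ 0; add h_4 = 2x - z - 1 to the basis.

S(f_1,h_4): lcm = xz. S = -2x - 2z^2 + 2z - 1.
  reduce S modulo (f_1, f_2, f_3, h_4):
  remainder -2z^2 + z - 2 ≠ 0; add h_5 = -2z^2 + z - 2 to the basis.

The other S-polynomials (S(f_1,f_3), S(f_2,f_3), S(f_2,h_4), S(f_3,h_4), S(f_1,h_5), S(f_2,h_5), S(f_3,h_5), S(h_4,h_5)) all reduce to 0 modulo the current basis, so we have a Gröbner basis.
Inter-reduce: drop elements whose leading term is divisible by another's, tail-reduce, and make monic.
Reduced Gröbner basis: {x + 2z + 2, y - 2z - 2, z^2 + 2z + 1}.
Label its elements g_1 = x + 2z + 2, g_2 = y - 2z - 2, g_3 = z^2 + 2z + 1.

Reduce p = 2xz + z + 1 modulo G:
  leading term xz: subtract (2z)·g_1 from 2xz + z + 1 → z^2 + 2z + 1
  leading term z^2: subtract (1)·g_3 from z^2 + 2z + 1 → 0
  normal form = 0.
Since the normal form is 0, p ∈ I.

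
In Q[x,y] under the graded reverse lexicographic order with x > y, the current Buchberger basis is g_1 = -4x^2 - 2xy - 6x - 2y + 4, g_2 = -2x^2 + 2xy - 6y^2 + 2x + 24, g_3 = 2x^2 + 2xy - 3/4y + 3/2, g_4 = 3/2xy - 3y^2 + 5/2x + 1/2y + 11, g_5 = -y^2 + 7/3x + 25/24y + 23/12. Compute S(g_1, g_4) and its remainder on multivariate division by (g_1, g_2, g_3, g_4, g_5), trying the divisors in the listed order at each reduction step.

lcm(LM(g_1), LM(g_4)) = x^2y.
S = (lcm/LT(g_1))·g_1 − (lcm/LT(g_4))·g_4 = 5/2xy^2 - 5/3x^2 + 7/6xy + 1/2y^2 - 22/3x - y.
Reduce S modulo (g_1, g_2, g_3, g_4, g_5) in that order:
  leading term xy^2: subtract (5/3y)·g_4 from 5/2xy^2 - 5/3x^2 + 7/6xy + 1/2y^2 - 22/3x - y → 5y^3 - 5/3x^2 - 3xy - 1/3y^2 - 22/3x - 58/3y
  leading term y^3: subtract (-5y)·g_5 from 5y^3 - 5/3x^2 - 3xy - 1/3y^2 - 22/3x - 58/3y → -5/3x^2 + 26/3xy + 39/8y^2 - 22/3x - 39/4y
  leading term x^2: subtract (5/12)·g_1 from -5/3x^2 + 26/3xy + 39/8y^2 - 22/3x - 39/4y → 19/2xy + 39/8y^2 - 29/6x - 107/12y - 5/3
  leading term xy: subtract (19/3)·g_4 from 19/2xy + 39/8y^2 - 29/6x - 107/12y - 5/3 → 191/8y^2 - 62/3x - 145/12y - 214/3
  leading term y^2: subtract (-191/8)·g_5 from 191/8y^2 - 62/3x - 145/12y - 214/3 → 841/24x + 2455/192y - 2455/96
  leading term x: no divisor's leading term divides it; move 841/24x to the remainder.
  leading term y: no divisor's leading term divides it; move 2455/192y to the remainder.
  leading term 1: no divisor's leading term divides it; move -2455/96 to the remainder.
The remainder 841/24x + 2455/192y - 2455/96 is nonzero, so it would be added as the next basis element.

S(g_1, g_4) = 5/2xy^2 - 5/3x^2 + 7/6xy + 1/2y^2 - 22/3x - y; remainder on division = 841/24x + 2455/192y - 2455/96.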